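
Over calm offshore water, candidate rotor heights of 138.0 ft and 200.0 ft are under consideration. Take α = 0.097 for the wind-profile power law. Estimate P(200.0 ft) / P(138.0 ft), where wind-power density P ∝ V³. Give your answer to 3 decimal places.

1.114

Speed ratio: V_B/V_A = (z_B/z_A)^α = (200.0/138.0)^0.097 = (1.4493)^0.097 = 1.03665
Power-density ratio: P_B/P_A = (V_B/V_A)³ = (1.03665)³ = 1.11402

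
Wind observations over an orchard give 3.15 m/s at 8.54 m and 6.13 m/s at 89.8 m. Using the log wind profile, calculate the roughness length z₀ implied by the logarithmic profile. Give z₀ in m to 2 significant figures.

Log law: V(z) ∝ ln(z/z₀). With r = V₁/V₂ = 3.15/6.13 = 0.51387,
r · ln(z₂/z₀) = ln(z₁/z₀) ⇒ ln z₀ = (ln z₁ − r·ln z₂)/(1 − r)
ln z₀ = (2.14476 − 0.51387×4.49758) / 0.48613 = -0.3423
z₀ = exp(-0.3423) = 0.7101 m

z₀ ≈ 0.71 m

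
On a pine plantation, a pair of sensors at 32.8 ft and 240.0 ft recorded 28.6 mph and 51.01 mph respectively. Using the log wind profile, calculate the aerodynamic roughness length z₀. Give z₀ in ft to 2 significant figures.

Log law: V(z) ∝ ln(z/z₀). With r = V₁/V₂ = 28.6/51.01 = 0.56067,
r · ln(z₂/z₀) = ln(z₁/z₀) ⇒ ln z₀ = (ln z₁ − r·ln z₂)/(1 − r)
ln z₀ = (3.49043 − 0.56067×5.48064) / 0.43933 = 0.9505
z₀ = exp(0.9505) = 2.587 ft

z₀ ≈ 2.6 ft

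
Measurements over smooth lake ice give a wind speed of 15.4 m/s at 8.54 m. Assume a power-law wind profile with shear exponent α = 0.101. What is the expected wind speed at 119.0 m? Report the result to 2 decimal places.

Power-law profile: V₂ = V₁ · (z₂/z₁)^α
V₂ = 15.4 × (119.0/8.54)^0.101 = 15.4 × (13.9344)^0.101
    = 15.4 × 1.3048 = 20.0943 m/s

20.09 m/s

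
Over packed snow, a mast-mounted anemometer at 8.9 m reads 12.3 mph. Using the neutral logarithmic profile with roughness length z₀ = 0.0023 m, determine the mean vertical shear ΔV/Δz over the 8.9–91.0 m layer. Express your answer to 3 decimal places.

0.042 mph/m

Log law: V₂ = V₁ · ln(z₂/z₀)/ln(z₁/z₀) = 12.3 × 10.5857/8.2609 = 15.7615 mph
ΔV/Δz = (15.7615 − 12.3)/(91.0 − 8.9) = 3.4615/82.1000 = 0.04216 mph/m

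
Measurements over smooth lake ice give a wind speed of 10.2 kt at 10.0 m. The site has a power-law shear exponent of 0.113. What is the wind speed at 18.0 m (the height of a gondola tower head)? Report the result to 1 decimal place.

Power-law profile: V₂ = V₁ · (z₂/z₁)^α
V₂ = 10.2 × (18.0/10.0)^0.113 = 10.2 × (1.8000)^0.113
    = 10.2 × 1.0687 = 10.9005 kt

10.9 kt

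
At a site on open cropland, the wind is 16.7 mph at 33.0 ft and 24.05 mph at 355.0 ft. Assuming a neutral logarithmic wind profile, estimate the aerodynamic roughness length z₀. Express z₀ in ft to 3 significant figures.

z₀ ≈ 0.149 ft

Log law: V(z) ∝ ln(z/z₀). With r = V₁/V₂ = 16.7/24.05 = 0.69439,
r · ln(z₂/z₀) = ln(z₁/z₀) ⇒ ln z₀ = (ln z₁ − r·ln z₂)/(1 − r)
ln z₀ = (3.49651 − 0.69439×5.87212) / 0.30561 = -1.9011
z₀ = exp(-1.9011) = 0.1494 ft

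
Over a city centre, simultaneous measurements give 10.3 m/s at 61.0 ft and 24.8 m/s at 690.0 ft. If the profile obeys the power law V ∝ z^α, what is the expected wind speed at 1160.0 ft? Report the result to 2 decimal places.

29.93 m/s

First find α: α = ln(V₂/V₁)/ln(z₂/z₁) = ln(24.8/10.3)/ln(690.0/61.0) = 0.87870/2.42582 = 0.3622
Extrapolate from 690.0 ft to 1160.0 ft: V₃ = 24.8 × (1160.0/690.0)^0.3622 = 24.8 × 1.2070 = 29.9346 m/s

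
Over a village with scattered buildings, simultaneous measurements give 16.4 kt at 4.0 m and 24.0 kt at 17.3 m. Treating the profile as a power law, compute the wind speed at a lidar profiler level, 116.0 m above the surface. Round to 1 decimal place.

39.4 kt

First find α: α = ln(V₂/V₁)/ln(z₂/z₁) = ln(24.0/16.4)/ln(17.3/4.0) = 0.38077/1.46441 = 0.2600
Extrapolate from 17.3 m to 116.0 m: V₃ = 24.0 × (116.0/17.3)^0.2600 = 24.0 × 1.6401 = 39.3634 kt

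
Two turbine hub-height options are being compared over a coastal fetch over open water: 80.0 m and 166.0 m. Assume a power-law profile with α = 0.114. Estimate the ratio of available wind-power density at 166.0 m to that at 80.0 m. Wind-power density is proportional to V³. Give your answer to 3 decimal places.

Speed ratio: V_B/V_A = (z_B/z_A)^α = (166.0/80.0)^0.114 = (2.0750)^0.114 = 1.08678
Power-density ratio: P_B/P_A = (V_B/V_A)³ = (1.08678)³ = 1.28357

1.284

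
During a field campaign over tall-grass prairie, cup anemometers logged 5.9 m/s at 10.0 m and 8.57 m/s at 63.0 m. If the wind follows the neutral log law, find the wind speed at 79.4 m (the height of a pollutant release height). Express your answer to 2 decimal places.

8.91 m/s

Log law: V ∝ ln(z/z₀). From the pair, with r = V₁/V₂ = 0.68845,
ln z₀ = (ln z₁ − r·ln z₂)/(1 − r) = (2.3026 − 0.68845×4.1431)/0.31155 = -1.7645 → z₀ = 0.1713 m
V₃ = V₁ · ln(z₃/z₀)/ln(z₁/z₀) = 5.9 × 6.1390/4.0671 = 8.9056 m/s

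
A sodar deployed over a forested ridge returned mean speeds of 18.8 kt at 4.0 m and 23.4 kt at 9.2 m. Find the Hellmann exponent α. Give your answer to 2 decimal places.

Power law: V₂/V₁ = (z₂/z₁)^α ⇒ α = ln(V₂/V₁) / ln(z₂/z₁)
α = ln(23.4/18.8) / ln(9.2/4.0) = ln(1.2447) / ln(2.3000)
  = 0.21888 / 0.83291 = 0.26279

α ≈ 0.26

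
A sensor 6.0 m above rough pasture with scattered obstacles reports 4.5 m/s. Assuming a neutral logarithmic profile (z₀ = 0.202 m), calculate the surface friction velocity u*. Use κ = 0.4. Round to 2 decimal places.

Log law: V(z) = (u*/κ) · ln(z/z₀) ⇒ u* = κ · V / ln(z/z₀)
u* = 0.4 × 4.5 / ln(6.0/0.202) = 0.4 × 4.5 / 3.3912
   = 1.8000 / 3.3912 = 0.5308 m/s

u* ≈ 0.53 m/s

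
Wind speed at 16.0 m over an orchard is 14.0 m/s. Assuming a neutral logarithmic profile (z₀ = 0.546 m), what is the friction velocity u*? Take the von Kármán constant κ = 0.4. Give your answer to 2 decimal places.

Log law: V(z) = (u*/κ) · ln(z/z₀) ⇒ u* = κ · V / ln(z/z₀)
u* = 0.4 × 14.0 / ln(16.0/0.546) = 0.4 × 14.0 / 3.3777
   = 5.6000 / 3.3777 = 1.6579 m/s

u* ≈ 1.66 m/s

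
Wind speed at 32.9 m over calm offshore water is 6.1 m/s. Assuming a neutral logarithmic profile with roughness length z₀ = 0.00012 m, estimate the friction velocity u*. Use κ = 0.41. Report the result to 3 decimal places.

Log law: V(z) = (u*/κ) · ln(z/z₀) ⇒ u* = κ · V / ln(z/z₀)
u* = 0.41 × 6.1 / ln(32.9/0.00012) = 0.41 × 6.1 / 12.5215
   = 2.5010 / 12.5215 = 0.1997 m/s

u* ≈ 0.200 m/s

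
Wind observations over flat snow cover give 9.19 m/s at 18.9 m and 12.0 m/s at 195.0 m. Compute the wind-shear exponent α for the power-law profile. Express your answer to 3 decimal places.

α ≈ 0.114

Power law: V₂/V₁ = (z₂/z₁)^α ⇒ α = ln(V₂/V₁) / ln(z₂/z₁)
α = ln(12.0/9.19) / ln(195.0/18.9) = ln(1.3058) / ln(10.3175)
  = 0.26679 / 2.33384 = 0.11431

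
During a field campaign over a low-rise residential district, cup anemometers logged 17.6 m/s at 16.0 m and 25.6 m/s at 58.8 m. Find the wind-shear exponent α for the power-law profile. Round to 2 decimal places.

Power law: V₂/V₁ = (z₂/z₁)^α ⇒ α = ln(V₂/V₁) / ln(z₂/z₁)
α = ln(25.6/17.6) / ln(58.8/16.0) = ln(1.4545) / ln(3.6750)
  = 0.37469 / 1.30155 = 0.28788

α ≈ 0.29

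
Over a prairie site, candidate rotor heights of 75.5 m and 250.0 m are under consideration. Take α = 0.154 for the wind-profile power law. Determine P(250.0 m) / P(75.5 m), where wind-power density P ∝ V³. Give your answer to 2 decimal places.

Speed ratio: V_B/V_A = (z_B/z_A)^α = (250.0/75.5)^0.154 = (3.3113)^0.154 = 1.20248
Power-density ratio: P_B/P_A = (V_B/V_A)³ = (1.20248)³ = 1.73875

1.74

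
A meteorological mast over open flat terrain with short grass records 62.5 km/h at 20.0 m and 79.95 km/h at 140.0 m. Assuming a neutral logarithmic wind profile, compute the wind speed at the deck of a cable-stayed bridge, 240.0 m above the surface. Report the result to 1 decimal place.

Log law: V ∝ ln(z/z₀). From the pair, with r = V₁/V₂ = 0.78174,
ln z₀ = (ln z₁ − r·ln z₂)/(1 − r) = (2.9957 − 0.78174×4.9416)/0.21826 = -3.9739 → z₀ = 0.01880 m
V₃ = V₁ · ln(z₃/z₀)/ln(z₁/z₀) = 62.5 × 9.4545/6.9696 = 84.7835 km/h

84.8 km/h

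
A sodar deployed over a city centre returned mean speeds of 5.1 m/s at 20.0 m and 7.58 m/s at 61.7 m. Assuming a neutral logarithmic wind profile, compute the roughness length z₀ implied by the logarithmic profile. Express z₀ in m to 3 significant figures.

z₀ ≈ 1.97 m

Log law: V(z) ∝ ln(z/z₀). With r = V₁/V₂ = 5.1/7.58 = 0.67282,
r · ln(z₂/z₀) = ln(z₁/z₀) ⇒ ln z₀ = (ln z₁ − r·ln z₂)/(1 − r)
ln z₀ = (2.99573 − 0.67282×4.12228) / 0.32718 = 0.6790
z₀ = exp(0.6790) = 1.972 m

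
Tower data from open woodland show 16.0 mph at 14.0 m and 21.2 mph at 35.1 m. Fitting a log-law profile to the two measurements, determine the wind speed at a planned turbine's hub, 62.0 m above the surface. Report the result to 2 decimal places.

24.42 mph

Log law: V ∝ ln(z/z₀). From the pair, with r = V₁/V₂ = 0.75472,
ln z₀ = (ln z₁ − r·ln z₂)/(1 − r) = (2.6391 − 0.75472×3.5582)/0.24528 = -0.1891 → z₀ = 0.8277 m
V₃ = V₁ · ln(z₃/z₀)/ln(z₁/z₀) = 16.0 × 4.3162/2.8281 = 24.4187 mph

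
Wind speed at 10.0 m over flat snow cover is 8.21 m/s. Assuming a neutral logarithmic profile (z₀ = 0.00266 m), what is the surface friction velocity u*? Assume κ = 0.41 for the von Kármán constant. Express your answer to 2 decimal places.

Log law: V(z) = (u*/κ) · ln(z/z₀) ⇒ u* = κ · V / ln(z/z₀)
u* = 0.41 × 8.21 / ln(10.0/0.00266) = 0.41 × 8.21 / 8.2320
   = 3.3661 / 8.2320 = 0.4089 m/s

u* ≈ 0.41 m/s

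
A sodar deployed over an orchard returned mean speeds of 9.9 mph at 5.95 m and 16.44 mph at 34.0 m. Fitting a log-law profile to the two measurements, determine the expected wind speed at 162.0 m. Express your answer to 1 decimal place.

Log law: V ∝ ln(z/z₀). From the pair, with r = V₁/V₂ = 0.60219,
ln z₀ = (ln z₁ − r·ln z₂)/(1 − r) = (1.7834 − 0.60219×3.5264)/0.39781 = -0.8550 → z₀ = 0.4253 m
V₃ = V₁ · ln(z₃/z₀)/ln(z₁/z₀) = 9.9 × 5.9426/2.6384 = 22.2981 mph

22.3 mph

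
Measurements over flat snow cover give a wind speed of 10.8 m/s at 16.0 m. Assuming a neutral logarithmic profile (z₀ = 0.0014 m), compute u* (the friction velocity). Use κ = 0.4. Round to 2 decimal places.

u* ≈ 0.46 m/s

Log law: V(z) = (u*/κ) · ln(z/z₀) ⇒ u* = κ · V / ln(z/z₀)
u* = 0.4 × 10.8 / ln(16.0/0.0014) = 0.4 × 10.8 / 9.3439
   = 4.3200 / 9.3439 = 0.4623 m/s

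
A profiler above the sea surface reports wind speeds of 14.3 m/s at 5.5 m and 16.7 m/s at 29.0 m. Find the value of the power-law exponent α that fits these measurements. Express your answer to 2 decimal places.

Power law: V₂/V₁ = (z₂/z₁)^α ⇒ α = ln(V₂/V₁) / ln(z₂/z₁)
α = ln(16.7/14.3) / ln(29.0/5.5) = ln(1.1678) / ln(5.2727)
  = 0.15515 / 1.66255 = 0.09332

α ≈ 0.09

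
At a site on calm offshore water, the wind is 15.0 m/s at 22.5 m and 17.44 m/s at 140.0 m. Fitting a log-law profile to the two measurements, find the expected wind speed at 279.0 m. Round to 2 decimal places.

18.36 m/s

Log law: V ∝ ln(z/z₀). From the pair, with r = V₁/V₂ = 0.86009,
ln z₀ = (ln z₁ − r·ln z₂)/(1 − r) = (3.1135 − 0.86009×4.9416)/0.13991 = -8.1250 → z₀ = 0.0002961 m
V₃ = V₁ · ln(z₃/z₀)/ln(z₁/z₀) = 15.0 × 13.7562/11.2385 = 18.3604 m/s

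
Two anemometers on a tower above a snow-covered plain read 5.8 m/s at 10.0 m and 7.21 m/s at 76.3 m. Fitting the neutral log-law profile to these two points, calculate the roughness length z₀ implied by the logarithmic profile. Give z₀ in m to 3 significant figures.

z₀ ≈ 0.00234 m

Log law: V(z) ∝ ln(z/z₀). With r = V₁/V₂ = 5.8/7.21 = 0.80444,
r · ln(z₂/z₀) = ln(z₁/z₀) ⇒ ln z₀ = (ln z₁ − r·ln z₂)/(1 − r)
ln z₀ = (2.30259 − 0.80444×4.33467) / 0.19556 = -6.0564
z₀ = exp(-6.0564) = 0.002343 m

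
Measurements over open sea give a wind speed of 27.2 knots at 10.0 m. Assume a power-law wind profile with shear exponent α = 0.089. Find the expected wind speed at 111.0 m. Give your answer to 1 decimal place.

33.7 knots

Power-law profile: V₂ = V₁ · (z₂/z₁)^α
V₂ = 27.2 × (111.0/10.0)^0.089 = 27.2 × (11.1000)^0.089
    = 27.2 × 1.2389 = 33.6979 knots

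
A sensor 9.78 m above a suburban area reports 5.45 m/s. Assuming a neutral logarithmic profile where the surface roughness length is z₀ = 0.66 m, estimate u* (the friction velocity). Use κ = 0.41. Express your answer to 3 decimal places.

Log law: V(z) = (u*/κ) · ln(z/z₀) ⇒ u* = κ · V / ln(z/z₀)
u* = 0.41 × 5.45 / ln(9.78/0.66) = 0.41 × 5.45 / 2.6959
   = 2.2345 / 2.6959 = 0.8289 m/s

u* ≈ 0.829 m/s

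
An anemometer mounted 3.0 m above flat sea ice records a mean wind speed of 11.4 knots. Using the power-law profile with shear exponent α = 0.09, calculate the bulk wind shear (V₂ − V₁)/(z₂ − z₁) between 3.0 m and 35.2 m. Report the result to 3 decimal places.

Power law: V₂ = V₁ · (z₂/z₁)^α = 11.4 × (11.7333)^0.09 = 14.2283 knots
ΔV/Δz = (14.2283 − 11.4)/(35.2 − 3.0) = 2.8283/32.2000 = 0.08784 knots/m

0.088 knots/m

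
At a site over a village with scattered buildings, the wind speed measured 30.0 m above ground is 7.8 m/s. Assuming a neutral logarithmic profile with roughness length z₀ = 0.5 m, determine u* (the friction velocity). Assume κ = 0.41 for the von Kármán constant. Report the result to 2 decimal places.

u* ≈ 0.78 m/s

Log law: V(z) = (u*/κ) · ln(z/z₀) ⇒ u* = κ · V / ln(z/z₀)
u* = 0.41 × 7.8 / ln(30.0/0.5) = 0.41 × 7.8 / 4.0943
   = 3.1980 / 4.0943 = 0.7811 m/s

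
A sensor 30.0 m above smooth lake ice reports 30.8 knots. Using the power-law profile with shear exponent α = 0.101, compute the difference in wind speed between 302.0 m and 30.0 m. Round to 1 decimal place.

Power law: V₂ = V₁ · (z₂/z₁)^α = 30.8 × (10.0667)^0.101 = 38.8904 knots
ΔV = 38.8904 − 30.8 = 8.0904 knots

8.1 knots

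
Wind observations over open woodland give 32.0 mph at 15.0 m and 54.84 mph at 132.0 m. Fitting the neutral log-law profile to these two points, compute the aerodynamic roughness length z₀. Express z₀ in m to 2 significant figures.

z₀ ≈ 0.71 m

Log law: V(z) ∝ ln(z/z₀). With r = V₁/V₂ = 32.0/54.84 = 0.58352,
r · ln(z₂/z₀) = ln(z₁/z₀) ⇒ ln z₀ = (ln z₁ − r·ln z₂)/(1 − r)
ln z₀ = (2.70805 − 0.58352×4.88280) / 0.41648 = -0.3389
z₀ = exp(-0.3389) = 0.7126 m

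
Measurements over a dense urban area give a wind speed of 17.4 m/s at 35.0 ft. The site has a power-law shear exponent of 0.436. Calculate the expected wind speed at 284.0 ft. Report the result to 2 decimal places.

43.35 m/s

Power-law profile: V₂ = V₁ · (z₂/z₁)^α
V₂ = 17.4 × (284.0/35.0)^0.436 = 17.4 × (8.1143)^0.436
    = 17.4 × 2.4913 = 43.3493 m/s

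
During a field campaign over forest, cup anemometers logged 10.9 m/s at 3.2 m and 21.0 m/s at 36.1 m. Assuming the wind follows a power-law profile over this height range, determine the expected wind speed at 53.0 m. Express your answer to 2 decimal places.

First find α: α = ln(V₂/V₁)/ln(z₂/z₁) = ln(21.0/10.9)/ln(36.1/3.2) = 0.65576/2.42314 = 0.2706
Extrapolate from 36.1 m to 53.0 m: V₃ = 21.0 × (53.0/36.1)^0.2706 = 21.0 × 1.1095 = 23.2997 m/s

23.30 m/s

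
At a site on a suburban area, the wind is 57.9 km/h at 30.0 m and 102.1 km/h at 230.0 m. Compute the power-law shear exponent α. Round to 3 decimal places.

Power law: V₂/V₁ = (z₂/z₁)^α ⇒ α = ln(V₂/V₁) / ln(z₂/z₁)
α = ln(102.1/57.9) / ln(230.0/30.0) = ln(1.7634) / ln(7.6667)
  = 0.56724 / 2.03688 = 0.27848

α ≈ 0.278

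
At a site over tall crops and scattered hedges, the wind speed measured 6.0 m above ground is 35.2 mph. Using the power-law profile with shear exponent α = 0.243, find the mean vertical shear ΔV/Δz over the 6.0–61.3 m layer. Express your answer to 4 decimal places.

Power law: V₂ = V₁ · (z₂/z₁)^α = 35.2 × (10.2167)^0.243 = 61.9163 mph
ΔV/Δz = (61.9163 − 35.2)/(61.3 − 6.0) = 26.7163/55.3000 = 0.48312 mph/m

0.4831 mph/m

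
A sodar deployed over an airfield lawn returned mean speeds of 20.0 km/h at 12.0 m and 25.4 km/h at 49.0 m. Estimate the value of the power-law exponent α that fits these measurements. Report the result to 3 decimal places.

α ≈ 0.170

Power law: V₂/V₁ = (z₂/z₁)^α ⇒ α = ln(V₂/V₁) / ln(z₂/z₁)
α = ln(25.4/20.0) / ln(49.0/12.0) = ln(1.2700) / ln(4.0833)
  = 0.23902 / 1.40691 = 0.16989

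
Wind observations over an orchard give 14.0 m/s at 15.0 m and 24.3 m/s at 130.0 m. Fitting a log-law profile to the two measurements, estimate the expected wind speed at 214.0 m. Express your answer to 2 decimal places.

Log law: V ∝ ln(z/z₀). From the pair, with r = V₁/V₂ = 0.57613,
ln z₀ = (ln z₁ − r·ln z₂)/(1 − r) = (2.7081 − 0.57613×4.8675)/0.42387 = -0.2272 → z₀ = 0.7968 m
V₃ = V₁ · ln(z₃/z₀)/ln(z₁/z₀) = 14.0 × 5.5931/2.9352 = 26.6774 m/s

26.68 m/s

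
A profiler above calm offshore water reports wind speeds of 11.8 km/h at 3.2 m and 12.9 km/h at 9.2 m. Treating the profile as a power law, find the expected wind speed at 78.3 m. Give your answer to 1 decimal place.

15.5 km/h

First find α: α = ln(V₂/V₁)/ln(z₂/z₁) = ln(12.9/11.8)/ln(9.2/3.2) = 0.08913/1.05605 = 0.0844
Extrapolate from 9.2 m to 78.3 m: V₃ = 12.9 × (78.3/9.2)^0.0844 = 12.9 × 1.1981 = 15.4553 km/h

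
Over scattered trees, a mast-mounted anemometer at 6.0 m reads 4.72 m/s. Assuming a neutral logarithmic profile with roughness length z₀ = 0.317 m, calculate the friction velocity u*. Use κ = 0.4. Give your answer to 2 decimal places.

u* ≈ 0.64 m/s

Log law: V(z) = (u*/κ) · ln(z/z₀) ⇒ u* = κ · V / ln(z/z₀)
u* = 0.4 × 4.72 / ln(6.0/0.317) = 0.4 × 4.72 / 2.9406
   = 1.8880 / 2.9406 = 0.6420 m/s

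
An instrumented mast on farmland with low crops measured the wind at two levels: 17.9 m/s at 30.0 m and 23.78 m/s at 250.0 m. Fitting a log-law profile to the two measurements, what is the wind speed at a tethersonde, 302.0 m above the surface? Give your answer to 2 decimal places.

Log law: V ∝ ln(z/z₀). From the pair, with r = V₁/V₂ = 0.75273,
ln z₀ = (ln z₁ − r·ln z₂)/(1 − r) = (3.4012 − 0.75273×5.5215)/0.24727 = -3.0533 → z₀ = 0.04720 m
V₃ = V₁ · ln(z₃/z₀)/ln(z₁/z₀) = 17.9 × 8.7638/6.4545 = 24.3040 m/s

24.30 m/s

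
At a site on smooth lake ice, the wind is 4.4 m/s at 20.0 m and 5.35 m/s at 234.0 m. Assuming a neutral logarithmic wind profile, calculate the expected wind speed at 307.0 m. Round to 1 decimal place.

Log law: V ∝ ln(z/z₀). From the pair, with r = V₁/V₂ = 0.82243,
ln z₀ = (ln z₁ − r·ln z₂)/(1 − r) = (2.9957 − 0.82243×5.4553)/0.17757 = -8.3960 → z₀ = 0.0002258 m
V₃ = V₁ · ln(z₃/z₀)/ln(z₁/z₀) = 4.4 × 14.1229/11.3918 = 5.4549 m/s

5.5 m/s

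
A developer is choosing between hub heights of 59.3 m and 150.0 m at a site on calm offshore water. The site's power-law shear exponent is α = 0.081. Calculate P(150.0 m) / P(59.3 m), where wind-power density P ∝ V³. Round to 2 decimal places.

Speed ratio: V_B/V_A = (z_B/z_A)^α = (150.0/59.3)^0.081 = (2.5295)^0.081 = 1.07807
Power-density ratio: P_B/P_A = (V_B/V_A)³ = (1.07807)³ = 1.25296

1.25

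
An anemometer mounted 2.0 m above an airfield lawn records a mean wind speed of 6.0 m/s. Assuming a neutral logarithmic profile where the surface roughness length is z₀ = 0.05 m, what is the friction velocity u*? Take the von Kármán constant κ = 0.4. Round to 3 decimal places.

u* ≈ 0.651 m/s

Log law: V(z) = (u*/κ) · ln(z/z₀) ⇒ u* = κ · V / ln(z/z₀)
u* = 0.4 × 6.0 / ln(2.0/0.05) = 0.4 × 6.0 / 3.6889
   = 2.4000 / 3.6889 = 0.6506 m/s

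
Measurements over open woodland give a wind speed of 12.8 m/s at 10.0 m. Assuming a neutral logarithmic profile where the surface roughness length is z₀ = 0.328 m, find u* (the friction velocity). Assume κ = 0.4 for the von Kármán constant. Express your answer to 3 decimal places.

Log law: V(z) = (u*/κ) · ln(z/z₀) ⇒ u* = κ · V / ln(z/z₀)
u* = 0.4 × 12.8 / ln(10.0/0.328) = 0.4 × 12.8 / 3.4173
   = 5.1200 / 3.4173 = 1.4982 m/s

u* ≈ 1.498 m/s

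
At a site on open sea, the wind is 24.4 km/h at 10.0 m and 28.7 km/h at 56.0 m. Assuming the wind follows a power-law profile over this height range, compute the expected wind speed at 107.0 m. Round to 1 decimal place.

30.5 km/h

First find α: α = ln(V₂/V₁)/ln(z₂/z₁) = ln(28.7/24.4)/ln(56.0/10.0) = 0.16231/1.72277 = 0.0942
Extrapolate from 56.0 m to 107.0 m: V₃ = 28.7 × (107.0/56.0)^0.0942 = 28.7 × 1.0629 = 30.5053 km/h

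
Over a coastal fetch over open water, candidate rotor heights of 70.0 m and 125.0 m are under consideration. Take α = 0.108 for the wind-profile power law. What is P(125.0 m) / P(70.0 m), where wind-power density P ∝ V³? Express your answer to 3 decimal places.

1.207

Speed ratio: V_B/V_A = (z_B/z_A)^α = (125.0/70.0)^0.108 = (1.7857)^0.108 = 1.06462
Power-density ratio: P_B/P_A = (V_B/V_A)³ = (1.06462)³ = 1.20667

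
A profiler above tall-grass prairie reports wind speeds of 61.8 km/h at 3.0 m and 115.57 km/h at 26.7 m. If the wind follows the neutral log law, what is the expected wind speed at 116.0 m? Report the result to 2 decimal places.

Log law: V ∝ ln(z/z₀). From the pair, with r = V₁/V₂ = 0.53474,
ln z₀ = (ln z₁ − r·ln z₂)/(1 − r) = (1.0986 − 0.53474×3.2847)/0.46526 = -1.4139 → z₀ = 0.2432 m
V₃ = V₁ · ln(z₃/z₀)/ln(z₁/z₀) = 61.8 × 6.1675/2.5125 = 151.7010 km/h

151.70 km/h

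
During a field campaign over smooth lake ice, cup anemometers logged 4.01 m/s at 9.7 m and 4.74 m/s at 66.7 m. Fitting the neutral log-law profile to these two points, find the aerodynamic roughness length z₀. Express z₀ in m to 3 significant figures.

Log law: V(z) ∝ ln(z/z₀). With r = V₁/V₂ = 4.01/4.74 = 0.84599,
r · ln(z₂/z₀) = ln(z₁/z₀) ⇒ ln z₀ = (ln z₁ − r·ln z₂)/(1 − r)
ln z₀ = (2.27213 − 0.84599×4.20020) / 0.15401 = -8.3191
z₀ = exp(-8.3191) = 0.0002438 m

z₀ ≈ 0.000244 m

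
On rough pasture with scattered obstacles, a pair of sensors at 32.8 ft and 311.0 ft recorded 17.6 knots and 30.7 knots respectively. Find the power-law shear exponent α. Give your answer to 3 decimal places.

α ≈ 0.247

Power law: V₂/V₁ = (z₂/z₁)^α ⇒ α = ln(V₂/V₁) / ln(z₂/z₁)
α = ln(30.7/17.6) / ln(311.0/32.8) = ln(1.7443) / ln(9.4817)
  = 0.55636 / 2.24936 = 0.24734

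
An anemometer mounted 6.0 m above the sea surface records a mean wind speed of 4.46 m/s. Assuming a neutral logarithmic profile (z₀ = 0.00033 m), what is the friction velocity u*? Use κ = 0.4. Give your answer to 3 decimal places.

Log law: V(z) = (u*/κ) · ln(z/z₀) ⇒ u* = κ · V / ln(z/z₀)
u* = 0.4 × 4.46 / ln(6.0/0.00033) = 0.4 × 4.46 / 9.8082
   = 1.7840 / 9.8082 = 0.1819 m/s

u* ≈ 0.182 m/s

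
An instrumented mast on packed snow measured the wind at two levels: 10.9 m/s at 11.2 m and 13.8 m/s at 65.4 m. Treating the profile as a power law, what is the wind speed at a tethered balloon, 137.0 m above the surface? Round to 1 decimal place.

15.2 m/s

First find α: α = ln(V₂/V₁)/ln(z₂/z₁) = ln(13.8/10.9)/ln(65.4/11.2) = 0.23591/1.76461 = 0.1337
Extrapolate from 65.4 m to 137.0 m: V₃ = 13.8 × (137.0/65.4)^0.1337 = 13.8 × 1.1039 = 15.2339 m/s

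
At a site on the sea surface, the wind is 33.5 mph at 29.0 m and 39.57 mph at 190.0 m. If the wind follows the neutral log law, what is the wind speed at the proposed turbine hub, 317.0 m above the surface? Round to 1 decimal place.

41.2 mph

Log law: V ∝ ln(z/z₀). From the pair, with r = V₁/V₂ = 0.84660,
ln z₀ = (ln z₁ − r·ln z₂)/(1 − r) = (3.3673 − 0.84660×5.2470)/0.15340 = -7.0068 → z₀ = 0.0009057 m
V₃ = V₁ · ln(z₃/z₀)/ln(z₁/z₀) = 33.5 × 12.7657/10.3741 = 41.2230 mph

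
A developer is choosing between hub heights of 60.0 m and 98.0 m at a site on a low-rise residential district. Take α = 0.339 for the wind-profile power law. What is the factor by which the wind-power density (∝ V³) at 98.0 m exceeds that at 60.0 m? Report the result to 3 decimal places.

1.647

Speed ratio: V_B/V_A = (z_B/z_A)^α = (98.0/60.0)^0.339 = (1.6333)^0.339 = 1.18095
Power-density ratio: P_B/P_A = (V_B/V_A)³ = (1.18095)³ = 1.64701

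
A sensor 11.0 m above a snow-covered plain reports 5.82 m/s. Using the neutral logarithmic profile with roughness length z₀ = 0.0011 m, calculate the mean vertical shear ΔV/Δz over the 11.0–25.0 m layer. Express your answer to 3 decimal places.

0.037 m/s/m

Log law: V₂ = V₁ · ln(z₂/z₀)/ln(z₁/z₀) = 5.82 × 10.0313/9.2103 = 6.3388 m/s
ΔV/Δz = (6.3388 − 5.82)/(25.0 − 11.0) = 0.5188/14.0000 = 0.03706 m/s/m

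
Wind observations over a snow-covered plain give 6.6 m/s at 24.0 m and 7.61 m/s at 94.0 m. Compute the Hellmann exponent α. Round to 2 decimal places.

Power law: V₂/V₁ = (z₂/z₁)^α ⇒ α = ln(V₂/V₁) / ln(z₂/z₁)
α = ln(7.61/6.6) / ln(94.0/24.0) = ln(1.1530) / ln(3.9167)
  = 0.14239 / 1.36524 = 0.10430

α ≈ 0.10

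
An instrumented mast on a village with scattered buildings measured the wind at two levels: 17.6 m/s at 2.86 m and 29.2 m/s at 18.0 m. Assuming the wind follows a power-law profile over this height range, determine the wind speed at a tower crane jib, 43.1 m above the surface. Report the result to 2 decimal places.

First find α: α = ln(V₂/V₁)/ln(z₂/z₁) = ln(29.2/17.6)/ln(18.0/2.86) = 0.50627/1.83955 = 0.2752
Extrapolate from 18.0 m to 43.1 m: V₃ = 29.2 × (43.1/18.0)^0.2752 = 29.2 × 1.2716 = 37.1317 m/s

37.13 m/s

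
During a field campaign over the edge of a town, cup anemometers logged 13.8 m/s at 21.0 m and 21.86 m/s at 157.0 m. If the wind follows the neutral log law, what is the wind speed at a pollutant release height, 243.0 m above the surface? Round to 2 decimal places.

23.61 m/s

Log law: V ∝ ln(z/z₀). From the pair, with r = V₁/V₂ = 0.63129,
ln z₀ = (ln z₁ − r·ln z₂)/(1 − r) = (3.0445 − 0.63129×5.0562)/0.36871 = -0.3999 → z₀ = 0.6704 m
V₃ = V₁ · ln(z₃/z₀)/ln(z₁/z₀) = 13.8 × 5.8929/3.4444 = 23.6101 m/s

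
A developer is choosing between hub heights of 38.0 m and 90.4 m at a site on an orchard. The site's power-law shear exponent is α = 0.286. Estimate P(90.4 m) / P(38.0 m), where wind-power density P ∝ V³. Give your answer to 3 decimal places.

Speed ratio: V_B/V_A = (z_B/z_A)^α = (90.4/38.0)^0.286 = (2.3789)^0.286 = 1.28129
Power-density ratio: P_B/P_A = (V_B/V_A)³ = (1.28129)³ = 2.10348

2.103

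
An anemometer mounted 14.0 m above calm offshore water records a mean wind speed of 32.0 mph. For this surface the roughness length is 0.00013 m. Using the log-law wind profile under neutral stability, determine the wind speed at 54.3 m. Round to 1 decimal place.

Log law: V(z) ∝ ln(z/z₀), so V₂/V₁ = ln(z₂/z₀) / ln(z₁/z₀).
ln(54.3/0.00013) = 12.9425, ln(14.0/0.00013) = 11.5870
V₂ = 32.0 × 12.9425/11.5870 = 32.0 × 1.1170 = 35.7434 mph

35.7 mph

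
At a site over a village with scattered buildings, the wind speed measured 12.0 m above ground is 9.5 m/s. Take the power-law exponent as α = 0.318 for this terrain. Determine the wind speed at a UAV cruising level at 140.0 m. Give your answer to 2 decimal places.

20.75 m/s

Power-law profile: V₂ = V₁ · (z₂/z₁)^α
V₂ = 9.5 × (140.0/12.0)^0.318 = 9.5 × (11.6667)^0.318
    = 9.5 × 2.1842 = 20.7497 m/s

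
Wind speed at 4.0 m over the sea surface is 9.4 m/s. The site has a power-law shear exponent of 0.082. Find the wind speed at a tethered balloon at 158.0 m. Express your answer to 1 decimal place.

12.7 m/s

Power-law profile: V₂ = V₁ · (z₂/z₁)^α
V₂ = 9.4 × (158.0/4.0)^0.082 = 9.4 × (39.5000)^0.082
    = 9.4 × 1.3518 = 12.7072 m/s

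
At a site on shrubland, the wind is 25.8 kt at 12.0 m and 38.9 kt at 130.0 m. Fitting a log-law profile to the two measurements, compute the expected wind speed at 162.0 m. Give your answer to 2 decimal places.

40.11 kt

Log law: V ∝ ln(z/z₀). From the pair, with r = V₁/V₂ = 0.66324,
ln z₀ = (ln z₁ − r·ln z₂)/(1 − r) = (2.4849 − 0.66324×4.8675)/0.33676 = -2.2076 → z₀ = 0.1100 m
V₃ = V₁ · ln(z₃/z₀)/ln(z₁/z₀) = 25.8 × 7.2952/4.6925 = 40.1099 kt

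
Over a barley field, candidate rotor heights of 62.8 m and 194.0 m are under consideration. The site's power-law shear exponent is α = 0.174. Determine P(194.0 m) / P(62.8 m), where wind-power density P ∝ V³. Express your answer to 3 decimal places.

1.802

Speed ratio: V_B/V_A = (z_B/z_A)^α = (194.0/62.8)^0.174 = (3.0892)^0.174 = 1.21684
Power-density ratio: P_B/P_A = (V_B/V_A)³ = (1.21684)³ = 1.80176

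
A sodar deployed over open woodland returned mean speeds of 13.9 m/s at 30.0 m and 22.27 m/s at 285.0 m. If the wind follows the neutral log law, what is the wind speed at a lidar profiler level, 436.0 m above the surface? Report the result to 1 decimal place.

Log law: V ∝ ln(z/z₀). From the pair, with r = V₁/V₂ = 0.62416,
ln z₀ = (ln z₁ − r·ln z₂)/(1 − r) = (3.4012 − 0.62416×5.6525)/0.37584 = -0.3375 → z₀ = 0.7135 m
V₃ = V₁ · ln(z₃/z₀)/ln(z₁/z₀) = 13.9 × 6.4151/3.7387 = 23.8507 m/s

23.9 m/s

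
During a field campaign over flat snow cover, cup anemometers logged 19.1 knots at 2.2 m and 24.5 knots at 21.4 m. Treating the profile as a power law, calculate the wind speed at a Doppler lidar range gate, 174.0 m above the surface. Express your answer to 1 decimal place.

First find α: α = ln(V₂/V₁)/ln(z₂/z₁) = ln(24.5/19.1)/ln(21.4/2.2) = 0.24898/2.27493 = 0.1094
Extrapolate from 21.4 m to 174.0 m: V₃ = 24.5 × (174.0/21.4)^0.1094 = 24.5 × 1.2578 = 30.8161 knots

30.8 knots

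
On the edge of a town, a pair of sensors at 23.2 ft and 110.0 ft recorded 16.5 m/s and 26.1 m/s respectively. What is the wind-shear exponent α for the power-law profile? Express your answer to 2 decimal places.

Power law: V₂/V₁ = (z₂/z₁)^α ⇒ α = ln(V₂/V₁) / ln(z₂/z₁)
α = ln(26.1/16.5) / ln(110.0/23.2) = ln(1.5818) / ln(4.7414)
  = 0.45857 / 1.55633 = 0.29465

α ≈ 0.29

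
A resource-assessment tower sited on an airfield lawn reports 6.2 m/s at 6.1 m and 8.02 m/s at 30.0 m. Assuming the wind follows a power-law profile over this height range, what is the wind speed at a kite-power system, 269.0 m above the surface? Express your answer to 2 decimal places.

First find α: α = ln(V₂/V₁)/ln(z₂/z₁) = ln(8.02/6.2)/ln(30.0/6.1) = 0.25739/1.59291 = 0.1616
Extrapolate from 30.0 m to 269.0 m: V₃ = 8.02 × (269.0/30.0)^0.1616 = 8.02 × 1.4254 = 11.4315 m/s

11.43 m/s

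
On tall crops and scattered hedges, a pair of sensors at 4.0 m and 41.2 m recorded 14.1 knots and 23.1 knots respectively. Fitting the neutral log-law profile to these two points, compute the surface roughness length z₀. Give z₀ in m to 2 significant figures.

Log law: V(z) ∝ ln(z/z₀). With r = V₁/V₂ = 14.1/23.1 = 0.61039,
r · ln(z₂/z₀) = ln(z₁/z₀) ⇒ ln z₀ = (ln z₁ − r·ln z₂)/(1 − r)
ln z₀ = (1.38629 − 0.61039×3.71844) / 0.38961 = -2.2674
z₀ = exp(-2.2674) = 0.1036 m

z₀ ≈ 0.10 m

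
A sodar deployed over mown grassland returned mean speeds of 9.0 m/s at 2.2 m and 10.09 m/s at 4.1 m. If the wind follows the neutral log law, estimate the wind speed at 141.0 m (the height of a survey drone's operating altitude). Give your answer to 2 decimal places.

16.28 m/s

Log law: V ∝ ln(z/z₀). From the pair, with r = V₁/V₂ = 0.89197,
ln z₀ = (ln z₁ − r·ln z₂)/(1 − r) = (0.7885 − 0.89197×1.4110)/0.10803 = -4.3517 → z₀ = 0.01288 m
V₃ = V₁ · ln(z₃/z₀)/ln(z₁/z₀) = 9.0 × 9.3005/5.1402 = 16.2844 m/s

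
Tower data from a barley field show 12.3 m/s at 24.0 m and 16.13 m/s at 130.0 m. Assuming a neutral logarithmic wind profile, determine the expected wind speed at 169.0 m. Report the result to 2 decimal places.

16.72 m/s

Log law: V ∝ ln(z/z₀). From the pair, with r = V₁/V₂ = 0.76255,
ln z₀ = (ln z₁ − r·ln z₂)/(1 − r) = (3.1781 − 0.76255×4.8675)/0.23745 = -2.2477 → z₀ = 0.1056 m
V₃ = V₁ · ln(z₃/z₀)/ln(z₁/z₀) = 12.3 × 7.3776/5.4257 = 16.7248 m/s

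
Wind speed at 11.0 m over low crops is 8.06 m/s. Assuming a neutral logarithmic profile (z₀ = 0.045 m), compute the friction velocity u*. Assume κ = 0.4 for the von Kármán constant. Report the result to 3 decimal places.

u* ≈ 0.586 m/s

Log law: V(z) = (u*/κ) · ln(z/z₀) ⇒ u* = κ · V / ln(z/z₀)
u* = 0.4 × 8.06 / ln(11.0/0.045) = 0.4 × 8.06 / 5.4990
   = 3.2240 / 5.4990 = 0.5863 m/s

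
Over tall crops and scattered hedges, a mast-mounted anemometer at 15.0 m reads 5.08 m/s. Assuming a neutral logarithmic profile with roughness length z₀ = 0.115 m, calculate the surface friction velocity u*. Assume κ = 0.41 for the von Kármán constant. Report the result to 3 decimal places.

u* ≈ 0.428 m/s

Log law: V(z) = (u*/κ) · ln(z/z₀) ⇒ u* = κ · V / ln(z/z₀)
u* = 0.41 × 5.08 / ln(15.0/0.115) = 0.41 × 5.08 / 4.8709
   = 2.0828 / 4.8709 = 0.4276 m/s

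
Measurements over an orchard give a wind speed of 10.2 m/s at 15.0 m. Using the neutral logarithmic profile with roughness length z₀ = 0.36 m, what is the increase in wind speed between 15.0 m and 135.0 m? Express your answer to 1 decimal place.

6.0 m/s

Log law: V₂ = V₁ · ln(z₂/z₀)/ln(z₁/z₀) = 10.2 × 5.9269/3.7297 = 16.2090 m/s
ΔV = 16.2090 − 10.2 = 6.0090 m/s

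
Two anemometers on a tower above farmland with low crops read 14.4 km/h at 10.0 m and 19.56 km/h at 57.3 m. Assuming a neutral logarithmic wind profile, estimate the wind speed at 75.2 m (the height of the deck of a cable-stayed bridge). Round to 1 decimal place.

Log law: V ∝ ln(z/z₀). From the pair, with r = V₁/V₂ = 0.73620,
ln z₀ = (ln z₁ − r·ln z₂)/(1 − r) = (2.3026 − 0.73620×4.0483)/0.26380 = -2.5692 → z₀ = 0.07660 m
V₃ = V₁ · ln(z₃/z₀)/ln(z₁/z₀) = 14.4 × 6.8893/4.8718 = 20.3635 km/h

20.4 km/h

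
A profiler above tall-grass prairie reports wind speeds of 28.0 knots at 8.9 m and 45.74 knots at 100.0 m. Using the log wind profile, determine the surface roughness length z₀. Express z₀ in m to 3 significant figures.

z₀ ≈ 0.196 m

Log law: V(z) ∝ ln(z/z₀). With r = V₁/V₂ = 28.0/45.74 = 0.61216,
r · ln(z₂/z₀) = ln(z₁/z₀) ⇒ ln z₀ = (ln z₁ − r·ln z₂)/(1 − r)
ln z₀ = (2.18605 − 0.61216×4.60517) / 0.38784 = -1.6322
z₀ = exp(-1.6322) = 0.1955 m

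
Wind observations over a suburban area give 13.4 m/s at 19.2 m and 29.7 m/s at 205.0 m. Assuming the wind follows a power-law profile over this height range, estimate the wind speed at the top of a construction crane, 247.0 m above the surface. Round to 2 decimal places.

First find α: α = ln(V₂/V₁)/ln(z₂/z₁) = ln(29.7/13.4)/ln(205.0/19.2) = 0.79589/2.36810 = 0.3361
Extrapolate from 205.0 m to 247.0 m: V₃ = 29.7 × (247.0/205.0)^0.3361 = 29.7 × 1.0646 = 31.6199 m/s

31.62 m/s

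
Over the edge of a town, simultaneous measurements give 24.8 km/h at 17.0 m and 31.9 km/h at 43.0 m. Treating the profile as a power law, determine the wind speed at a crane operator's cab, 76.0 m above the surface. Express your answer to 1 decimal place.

37.2 km/h

First find α: α = ln(V₂/V₁)/ln(z₂/z₁) = ln(31.9/24.8)/ln(43.0/17.0) = 0.25176/0.92799 = 0.2713
Extrapolate from 43.0 m to 76.0 m: V₃ = 31.9 × (76.0/43.0)^0.2713 = 31.9 × 1.1671 = 37.2302 km/h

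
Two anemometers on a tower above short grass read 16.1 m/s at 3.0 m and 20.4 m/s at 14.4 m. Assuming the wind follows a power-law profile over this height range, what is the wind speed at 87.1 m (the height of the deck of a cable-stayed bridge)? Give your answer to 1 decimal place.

First find α: α = ln(V₂/V₁)/ln(z₂/z₁) = ln(20.4/16.1)/ln(14.4/3.0) = 0.23672/1.56862 = 0.1509
Extrapolate from 14.4 m to 87.1 m: V₃ = 20.4 × (87.1/14.4)^0.1509 = 20.4 × 1.3121 = 26.7663 m/s

26.8 m/s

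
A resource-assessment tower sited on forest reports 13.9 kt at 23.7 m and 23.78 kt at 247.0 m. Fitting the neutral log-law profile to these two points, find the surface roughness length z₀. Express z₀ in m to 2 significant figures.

Log law: V(z) ∝ ln(z/z₀). With r = V₁/V₂ = 13.9/23.78 = 0.58452,
r · ln(z₂/z₀) = ln(z₁/z₀) ⇒ ln z₀ = (ln z₁ − r·ln z₂)/(1 − r)
ln z₀ = (3.16548 − 0.58452×5.50939) / 0.41548 = -0.1321
z₀ = exp(-0.1321) = 0.8762 m

z₀ ≈ 0.88 m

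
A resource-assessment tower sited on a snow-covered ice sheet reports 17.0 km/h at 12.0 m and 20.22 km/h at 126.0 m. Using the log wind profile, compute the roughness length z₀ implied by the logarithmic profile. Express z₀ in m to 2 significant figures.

z₀ ≈ 0.000049 m

Log law: V(z) ∝ ln(z/z₀). With r = V₁/V₂ = 17.0/20.22 = 0.84075,
r · ln(z₂/z₀) = ln(z₁/z₀) ⇒ ln z₀ = (ln z₁ − r·ln z₂)/(1 − r)
ln z₀ = (2.48491 − 0.84075×4.83628) / 0.15925 = -9.9292
z₀ = exp(-9.9292) = 0.00004873 m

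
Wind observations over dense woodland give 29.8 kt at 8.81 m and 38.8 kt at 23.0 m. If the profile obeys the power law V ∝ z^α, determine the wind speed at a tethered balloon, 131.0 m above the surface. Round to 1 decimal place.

62.6 kt

First find α: α = ln(V₂/V₁)/ln(z₂/z₁) = ln(38.8/29.8)/ln(23.0/8.81) = 0.26391/0.95961 = 0.2750
Extrapolate from 23.0 m to 131.0 m: V₃ = 38.8 × (131.0/23.0)^0.2750 = 38.8 × 1.6136 = 62.6069 kt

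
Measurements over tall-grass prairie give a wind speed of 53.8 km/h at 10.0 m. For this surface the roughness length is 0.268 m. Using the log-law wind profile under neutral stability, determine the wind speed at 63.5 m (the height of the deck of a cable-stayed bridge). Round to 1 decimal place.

81.3 km/h

Log law: V(z) ∝ ln(z/z₀), so V₂/V₁ = ln(z₂/z₀) / ln(z₁/z₀).
ln(63.5/0.268) = 5.4678, ln(10.0/0.268) = 3.6194
V₂ = 53.8 × 5.4678/3.6194 = 53.8 × 1.5107 = 81.2764 km/h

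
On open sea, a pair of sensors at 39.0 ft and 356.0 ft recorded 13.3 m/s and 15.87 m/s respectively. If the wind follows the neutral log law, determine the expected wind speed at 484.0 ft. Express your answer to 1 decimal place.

16.2 m/s

Log law: V ∝ ln(z/z₀). From the pair, with r = V₁/V₂ = 0.83806,
ln z₀ = (ln z₁ − r·ln z₂)/(1 − r) = (3.6636 − 0.83806×5.8749)/0.16194 = -7.7805 → z₀ = 0.0004178 ft
V₃ = V₁ · ln(z₃/z₀)/ln(z₁/z₀) = 13.3 × 13.9626/11.4441 = 16.2270 m/s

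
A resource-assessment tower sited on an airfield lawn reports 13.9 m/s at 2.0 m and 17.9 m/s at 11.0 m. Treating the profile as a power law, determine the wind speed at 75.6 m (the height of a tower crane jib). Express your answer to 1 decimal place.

23.8 m/s

First find α: α = ln(V₂/V₁)/ln(z₂/z₁) = ln(17.9/13.9)/ln(11.0/2.0) = 0.25291/1.70475 = 0.1484
Extrapolate from 11.0 m to 75.6 m: V₃ = 17.9 × (75.6/11.0)^0.1484 = 17.9 × 1.3310 = 23.8258 m/s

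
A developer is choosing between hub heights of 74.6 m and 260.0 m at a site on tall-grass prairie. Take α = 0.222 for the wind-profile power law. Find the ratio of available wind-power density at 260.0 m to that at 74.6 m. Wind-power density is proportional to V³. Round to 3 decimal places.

Speed ratio: V_B/V_A = (z_B/z_A)^α = (260.0/74.6)^0.222 = (3.4853)^0.222 = 1.31940
Power-density ratio: P_B/P_A = (V_B/V_A)³ = (1.31940)³ = 2.29683

2.297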